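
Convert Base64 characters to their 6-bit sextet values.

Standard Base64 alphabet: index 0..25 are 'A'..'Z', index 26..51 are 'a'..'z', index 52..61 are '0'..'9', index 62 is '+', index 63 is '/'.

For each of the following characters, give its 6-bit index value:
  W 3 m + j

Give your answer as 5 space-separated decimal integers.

Answer: 22 55 38 62 35

Derivation:
'W': A..Z range, ord('W') − ord('A') = 22
'3': 0..9 range, 52 + ord('3') − ord('0') = 55
'm': a..z range, 26 + ord('m') − ord('a') = 38
'+': index 62
'j': a..z range, 26 + ord('j') − ord('a') = 35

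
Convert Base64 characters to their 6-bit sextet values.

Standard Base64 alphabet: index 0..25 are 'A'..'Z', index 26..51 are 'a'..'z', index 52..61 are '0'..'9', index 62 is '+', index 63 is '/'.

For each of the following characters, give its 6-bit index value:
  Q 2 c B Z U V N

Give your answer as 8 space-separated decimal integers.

Answer: 16 54 28 1 25 20 21 13

Derivation:
'Q': A..Z range, ord('Q') − ord('A') = 16
'2': 0..9 range, 52 + ord('2') − ord('0') = 54
'c': a..z range, 26 + ord('c') − ord('a') = 28
'B': A..Z range, ord('B') − ord('A') = 1
'Z': A..Z range, ord('Z') − ord('A') = 25
'U': A..Z range, ord('U') − ord('A') = 20
'V': A..Z range, ord('V') − ord('A') = 21
'N': A..Z range, ord('N') − ord('A') = 13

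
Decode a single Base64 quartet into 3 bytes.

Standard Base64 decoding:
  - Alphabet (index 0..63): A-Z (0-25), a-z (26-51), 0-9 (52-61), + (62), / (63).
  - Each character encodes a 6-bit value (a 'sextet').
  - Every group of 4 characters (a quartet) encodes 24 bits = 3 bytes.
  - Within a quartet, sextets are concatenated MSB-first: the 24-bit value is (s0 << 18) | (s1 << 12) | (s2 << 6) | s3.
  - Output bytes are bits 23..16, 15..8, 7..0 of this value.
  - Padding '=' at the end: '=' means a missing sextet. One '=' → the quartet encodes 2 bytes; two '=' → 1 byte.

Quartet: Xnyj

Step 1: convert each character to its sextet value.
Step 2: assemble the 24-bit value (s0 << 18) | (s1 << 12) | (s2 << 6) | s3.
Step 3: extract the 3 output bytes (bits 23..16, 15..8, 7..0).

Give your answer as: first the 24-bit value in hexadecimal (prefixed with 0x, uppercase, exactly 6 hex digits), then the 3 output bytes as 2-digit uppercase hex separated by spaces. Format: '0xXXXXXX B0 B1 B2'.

Answer: 0x5E7CA3 5E 7C A3

Derivation:
Sextets: X=23, n=39, y=50, j=35
24-bit: (23<<18) | (39<<12) | (50<<6) | 35
      = 0x5C0000 | 0x027000 | 0x000C80 | 0x000023
      = 0x5E7CA3
Bytes: (v>>16)&0xFF=5E, (v>>8)&0xFF=7C, v&0xFF=A3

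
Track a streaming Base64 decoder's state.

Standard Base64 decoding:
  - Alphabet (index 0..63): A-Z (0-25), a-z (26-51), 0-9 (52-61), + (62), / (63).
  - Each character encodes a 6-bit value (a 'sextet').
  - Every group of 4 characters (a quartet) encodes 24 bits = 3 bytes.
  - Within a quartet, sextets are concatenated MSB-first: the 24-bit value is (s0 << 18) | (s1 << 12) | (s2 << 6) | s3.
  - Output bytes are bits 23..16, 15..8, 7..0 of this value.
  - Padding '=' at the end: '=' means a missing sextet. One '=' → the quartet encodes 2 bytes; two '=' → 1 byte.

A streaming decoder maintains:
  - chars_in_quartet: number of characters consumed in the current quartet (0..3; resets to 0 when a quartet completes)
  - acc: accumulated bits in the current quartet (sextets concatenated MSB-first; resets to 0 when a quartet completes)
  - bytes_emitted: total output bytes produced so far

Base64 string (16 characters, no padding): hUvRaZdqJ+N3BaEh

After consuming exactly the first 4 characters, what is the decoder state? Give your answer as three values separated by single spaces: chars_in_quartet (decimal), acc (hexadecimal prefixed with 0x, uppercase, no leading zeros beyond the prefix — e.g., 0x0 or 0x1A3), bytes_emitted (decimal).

Answer: 0 0x0 3

Derivation:
After char 0 ('h'=33): chars_in_quartet=1 acc=0x21 bytes_emitted=0
After char 1 ('U'=20): chars_in_quartet=2 acc=0x854 bytes_emitted=0
After char 2 ('v'=47): chars_in_quartet=3 acc=0x2152F bytes_emitted=0
After char 3 ('R'=17): chars_in_quartet=4 acc=0x854BD1 -> emit 85 4B D1, reset; bytes_emitted=3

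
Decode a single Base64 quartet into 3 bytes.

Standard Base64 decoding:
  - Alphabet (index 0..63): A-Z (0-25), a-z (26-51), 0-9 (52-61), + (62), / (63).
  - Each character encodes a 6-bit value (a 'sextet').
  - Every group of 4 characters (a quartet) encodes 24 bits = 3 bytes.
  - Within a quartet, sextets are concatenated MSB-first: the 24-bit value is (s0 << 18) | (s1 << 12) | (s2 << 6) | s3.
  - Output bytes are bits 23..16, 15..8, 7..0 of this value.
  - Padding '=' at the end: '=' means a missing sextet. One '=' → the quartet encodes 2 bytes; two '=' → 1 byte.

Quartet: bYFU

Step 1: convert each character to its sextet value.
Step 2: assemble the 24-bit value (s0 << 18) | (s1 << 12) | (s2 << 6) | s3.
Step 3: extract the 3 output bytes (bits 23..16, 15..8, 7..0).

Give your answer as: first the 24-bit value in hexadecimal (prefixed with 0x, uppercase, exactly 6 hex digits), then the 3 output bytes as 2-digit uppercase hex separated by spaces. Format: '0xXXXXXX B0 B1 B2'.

Sextets: b=27, Y=24, F=5, U=20
24-bit: (27<<18) | (24<<12) | (5<<6) | 20
      = 0x6C0000 | 0x018000 | 0x000140 | 0x000014
      = 0x6D8154
Bytes: (v>>16)&0xFF=6D, (v>>8)&0xFF=81, v&0xFF=54

Answer: 0x6D8154 6D 81 54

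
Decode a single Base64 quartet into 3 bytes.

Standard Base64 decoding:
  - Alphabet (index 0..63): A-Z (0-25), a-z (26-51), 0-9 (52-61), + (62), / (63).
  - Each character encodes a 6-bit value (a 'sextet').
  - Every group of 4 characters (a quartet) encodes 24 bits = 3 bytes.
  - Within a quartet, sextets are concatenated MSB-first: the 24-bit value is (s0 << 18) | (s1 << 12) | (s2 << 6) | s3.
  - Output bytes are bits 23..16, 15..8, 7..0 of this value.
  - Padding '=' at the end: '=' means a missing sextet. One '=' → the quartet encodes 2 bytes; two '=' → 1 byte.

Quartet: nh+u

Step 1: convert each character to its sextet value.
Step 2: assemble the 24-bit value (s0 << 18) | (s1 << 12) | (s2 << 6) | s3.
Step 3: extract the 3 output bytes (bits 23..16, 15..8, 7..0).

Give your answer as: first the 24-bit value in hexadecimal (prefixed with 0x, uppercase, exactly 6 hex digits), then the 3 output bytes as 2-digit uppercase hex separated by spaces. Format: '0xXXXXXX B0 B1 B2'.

Answer: 0x9E1FAE 9E 1F AE

Derivation:
Sextets: n=39, h=33, +=62, u=46
24-bit: (39<<18) | (33<<12) | (62<<6) | 46
      = 0x9C0000 | 0x021000 | 0x000F80 | 0x00002E
      = 0x9E1FAE
Bytes: (v>>16)&0xFF=9E, (v>>8)&0xFF=1F, v&0xFF=AE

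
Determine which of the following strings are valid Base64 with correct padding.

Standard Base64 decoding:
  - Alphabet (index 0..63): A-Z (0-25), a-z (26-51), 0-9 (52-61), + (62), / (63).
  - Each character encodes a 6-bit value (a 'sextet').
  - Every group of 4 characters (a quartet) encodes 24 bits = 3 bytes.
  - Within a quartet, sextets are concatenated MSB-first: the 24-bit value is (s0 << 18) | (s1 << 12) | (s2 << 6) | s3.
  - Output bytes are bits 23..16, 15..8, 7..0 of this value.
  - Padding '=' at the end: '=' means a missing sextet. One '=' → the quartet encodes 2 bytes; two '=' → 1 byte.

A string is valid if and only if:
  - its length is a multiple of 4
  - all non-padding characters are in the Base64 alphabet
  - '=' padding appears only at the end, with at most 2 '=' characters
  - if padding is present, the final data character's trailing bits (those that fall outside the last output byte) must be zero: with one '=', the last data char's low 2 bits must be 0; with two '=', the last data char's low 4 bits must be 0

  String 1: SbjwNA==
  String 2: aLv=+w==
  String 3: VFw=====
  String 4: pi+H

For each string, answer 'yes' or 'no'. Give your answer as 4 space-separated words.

Answer: yes no no yes

Derivation:
String 1: 'SbjwNA==' → valid
String 2: 'aLv=+w==' → invalid (bad char(s): ['=']; '=' in middle)
String 3: 'VFw=====' → invalid (5 pad chars (max 2))
String 4: 'pi+H' → valid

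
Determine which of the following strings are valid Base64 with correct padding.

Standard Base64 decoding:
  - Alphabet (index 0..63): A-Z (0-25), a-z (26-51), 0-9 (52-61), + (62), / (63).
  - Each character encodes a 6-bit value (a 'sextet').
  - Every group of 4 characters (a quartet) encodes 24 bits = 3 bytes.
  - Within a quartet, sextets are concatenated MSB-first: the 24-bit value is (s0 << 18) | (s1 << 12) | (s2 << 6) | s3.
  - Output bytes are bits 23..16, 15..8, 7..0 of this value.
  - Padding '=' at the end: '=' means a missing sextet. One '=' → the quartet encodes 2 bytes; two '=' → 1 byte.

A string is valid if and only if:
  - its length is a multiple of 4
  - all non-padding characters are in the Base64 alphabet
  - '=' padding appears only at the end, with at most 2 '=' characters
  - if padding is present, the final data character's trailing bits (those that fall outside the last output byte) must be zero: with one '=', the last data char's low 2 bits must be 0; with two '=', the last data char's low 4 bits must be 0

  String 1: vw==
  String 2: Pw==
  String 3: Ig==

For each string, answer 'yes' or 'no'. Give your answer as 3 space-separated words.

String 1: 'vw==' → valid
String 2: 'Pw==' → valid
String 3: 'Ig==' → valid

Answer: yes yes yes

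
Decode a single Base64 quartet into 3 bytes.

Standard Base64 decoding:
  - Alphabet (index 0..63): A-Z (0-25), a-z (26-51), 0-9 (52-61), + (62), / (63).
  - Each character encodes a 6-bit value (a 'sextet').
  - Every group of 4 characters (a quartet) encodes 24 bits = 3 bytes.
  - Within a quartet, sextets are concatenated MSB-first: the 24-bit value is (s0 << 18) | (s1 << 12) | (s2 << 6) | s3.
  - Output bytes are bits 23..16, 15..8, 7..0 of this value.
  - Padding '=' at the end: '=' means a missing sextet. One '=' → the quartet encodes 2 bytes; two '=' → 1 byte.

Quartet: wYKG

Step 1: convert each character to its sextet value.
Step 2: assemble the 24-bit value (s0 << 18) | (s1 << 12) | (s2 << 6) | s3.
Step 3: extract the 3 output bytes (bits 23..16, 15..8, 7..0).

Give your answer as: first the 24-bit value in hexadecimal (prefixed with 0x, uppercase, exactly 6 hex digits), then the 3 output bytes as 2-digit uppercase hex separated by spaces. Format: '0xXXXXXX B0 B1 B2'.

Answer: 0xC18286 C1 82 86

Derivation:
Sextets: w=48, Y=24, K=10, G=6
24-bit: (48<<18) | (24<<12) | (10<<6) | 6
      = 0xC00000 | 0x018000 | 0x000280 | 0x000006
      = 0xC18286
Bytes: (v>>16)&0xFF=C1, (v>>8)&0xFF=82, v&0xFF=86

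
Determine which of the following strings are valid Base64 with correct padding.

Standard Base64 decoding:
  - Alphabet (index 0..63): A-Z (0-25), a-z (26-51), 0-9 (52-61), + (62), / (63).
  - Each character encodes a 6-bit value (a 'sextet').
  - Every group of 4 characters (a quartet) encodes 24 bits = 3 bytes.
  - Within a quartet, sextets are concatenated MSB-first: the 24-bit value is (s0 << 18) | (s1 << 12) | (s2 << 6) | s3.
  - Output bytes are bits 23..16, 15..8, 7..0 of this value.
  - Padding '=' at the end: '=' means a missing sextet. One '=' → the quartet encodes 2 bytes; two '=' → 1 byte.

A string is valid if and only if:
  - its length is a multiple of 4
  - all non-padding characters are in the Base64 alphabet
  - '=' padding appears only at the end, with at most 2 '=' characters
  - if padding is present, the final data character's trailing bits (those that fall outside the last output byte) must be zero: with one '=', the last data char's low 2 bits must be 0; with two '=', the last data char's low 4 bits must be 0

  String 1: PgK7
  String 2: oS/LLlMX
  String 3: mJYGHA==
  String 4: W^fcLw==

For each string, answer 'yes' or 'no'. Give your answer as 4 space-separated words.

String 1: 'PgK7' → valid
String 2: 'oS/LLlMX' → valid
String 3: 'mJYGHA==' → valid
String 4: 'W^fcLw==' → invalid (bad char(s): ['^'])

Answer: yes yes yes no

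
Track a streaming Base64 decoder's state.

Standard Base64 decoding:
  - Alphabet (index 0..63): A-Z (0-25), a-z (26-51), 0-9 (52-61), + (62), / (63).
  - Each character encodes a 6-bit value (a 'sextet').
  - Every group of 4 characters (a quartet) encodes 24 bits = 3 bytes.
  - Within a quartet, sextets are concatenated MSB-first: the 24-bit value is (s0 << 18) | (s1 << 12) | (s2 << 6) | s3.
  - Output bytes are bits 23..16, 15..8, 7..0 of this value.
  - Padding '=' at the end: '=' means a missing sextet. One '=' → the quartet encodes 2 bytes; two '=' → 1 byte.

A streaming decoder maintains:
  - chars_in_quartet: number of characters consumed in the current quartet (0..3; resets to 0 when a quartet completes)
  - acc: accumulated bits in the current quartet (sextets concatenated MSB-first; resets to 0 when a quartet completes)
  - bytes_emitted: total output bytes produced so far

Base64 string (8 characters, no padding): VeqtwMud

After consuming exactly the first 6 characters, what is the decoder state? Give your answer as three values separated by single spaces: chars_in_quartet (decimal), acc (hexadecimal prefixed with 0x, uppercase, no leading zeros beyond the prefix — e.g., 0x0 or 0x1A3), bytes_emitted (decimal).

Answer: 2 0xC0C 3

Derivation:
After char 0 ('V'=21): chars_in_quartet=1 acc=0x15 bytes_emitted=0
After char 1 ('e'=30): chars_in_quartet=2 acc=0x55E bytes_emitted=0
After char 2 ('q'=42): chars_in_quartet=3 acc=0x157AA bytes_emitted=0
After char 3 ('t'=45): chars_in_quartet=4 acc=0x55EAAD -> emit 55 EA AD, reset; bytes_emitted=3
After char 4 ('w'=48): chars_in_quartet=1 acc=0x30 bytes_emitted=3
After char 5 ('M'=12): chars_in_quartet=2 acc=0xC0C bytes_emitted=3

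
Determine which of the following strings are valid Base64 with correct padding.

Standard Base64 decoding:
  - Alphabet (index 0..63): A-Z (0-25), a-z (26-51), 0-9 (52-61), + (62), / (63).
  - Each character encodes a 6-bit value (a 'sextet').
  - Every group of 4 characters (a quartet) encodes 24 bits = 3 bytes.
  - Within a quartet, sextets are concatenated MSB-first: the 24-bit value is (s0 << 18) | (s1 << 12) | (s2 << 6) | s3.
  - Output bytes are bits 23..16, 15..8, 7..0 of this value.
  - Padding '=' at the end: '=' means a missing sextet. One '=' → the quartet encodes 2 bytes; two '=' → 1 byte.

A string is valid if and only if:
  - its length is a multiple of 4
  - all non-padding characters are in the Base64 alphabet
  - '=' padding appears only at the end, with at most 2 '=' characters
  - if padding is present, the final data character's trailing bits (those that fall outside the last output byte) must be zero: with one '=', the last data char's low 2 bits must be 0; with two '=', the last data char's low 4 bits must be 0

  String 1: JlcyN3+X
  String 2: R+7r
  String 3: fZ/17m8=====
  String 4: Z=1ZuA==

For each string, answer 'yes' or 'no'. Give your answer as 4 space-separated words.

String 1: 'JlcyN3+X' → valid
String 2: 'R+7r' → valid
String 3: 'fZ/17m8=====' → invalid (5 pad chars (max 2))
String 4: 'Z=1ZuA==' → invalid (bad char(s): ['=']; '=' in middle)

Answer: yes yes no no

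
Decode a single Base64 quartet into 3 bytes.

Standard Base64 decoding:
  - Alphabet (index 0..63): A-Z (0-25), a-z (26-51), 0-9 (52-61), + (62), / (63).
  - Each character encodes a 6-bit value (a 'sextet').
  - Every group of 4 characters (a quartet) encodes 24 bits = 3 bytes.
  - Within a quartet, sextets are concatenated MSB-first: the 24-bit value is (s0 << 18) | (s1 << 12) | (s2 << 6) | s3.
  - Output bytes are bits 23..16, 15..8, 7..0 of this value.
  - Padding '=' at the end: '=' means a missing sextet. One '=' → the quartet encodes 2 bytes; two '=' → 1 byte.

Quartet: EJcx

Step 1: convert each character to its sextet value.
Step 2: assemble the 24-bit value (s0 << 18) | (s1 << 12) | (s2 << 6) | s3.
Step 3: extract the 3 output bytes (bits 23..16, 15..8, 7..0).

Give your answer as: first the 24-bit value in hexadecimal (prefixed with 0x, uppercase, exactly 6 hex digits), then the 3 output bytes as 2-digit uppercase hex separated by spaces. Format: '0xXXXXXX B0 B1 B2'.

Sextets: E=4, J=9, c=28, x=49
24-bit: (4<<18) | (9<<12) | (28<<6) | 49
      = 0x100000 | 0x009000 | 0x000700 | 0x000031
      = 0x109731
Bytes: (v>>16)&0xFF=10, (v>>8)&0xFF=97, v&0xFF=31

Answer: 0x109731 10 97 31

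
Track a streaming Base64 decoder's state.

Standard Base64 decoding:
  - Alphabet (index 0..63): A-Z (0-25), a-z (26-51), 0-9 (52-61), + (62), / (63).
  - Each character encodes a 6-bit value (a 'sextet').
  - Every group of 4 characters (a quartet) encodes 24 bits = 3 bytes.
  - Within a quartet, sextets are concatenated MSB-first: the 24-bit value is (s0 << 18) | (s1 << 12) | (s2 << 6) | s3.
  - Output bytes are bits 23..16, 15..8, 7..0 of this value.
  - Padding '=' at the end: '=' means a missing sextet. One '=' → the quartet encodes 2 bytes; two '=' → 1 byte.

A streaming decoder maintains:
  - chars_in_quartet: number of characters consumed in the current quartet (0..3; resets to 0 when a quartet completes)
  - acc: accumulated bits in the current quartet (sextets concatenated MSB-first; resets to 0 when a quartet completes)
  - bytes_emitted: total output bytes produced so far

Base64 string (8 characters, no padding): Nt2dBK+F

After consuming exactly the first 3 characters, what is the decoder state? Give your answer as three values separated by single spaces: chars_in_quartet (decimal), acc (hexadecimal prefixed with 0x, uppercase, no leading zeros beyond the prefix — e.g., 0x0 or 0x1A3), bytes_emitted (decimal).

Answer: 3 0xDB76 0

Derivation:
After char 0 ('N'=13): chars_in_quartet=1 acc=0xD bytes_emitted=0
After char 1 ('t'=45): chars_in_quartet=2 acc=0x36D bytes_emitted=0
After char 2 ('2'=54): chars_in_quartet=3 acc=0xDB76 bytes_emitted=0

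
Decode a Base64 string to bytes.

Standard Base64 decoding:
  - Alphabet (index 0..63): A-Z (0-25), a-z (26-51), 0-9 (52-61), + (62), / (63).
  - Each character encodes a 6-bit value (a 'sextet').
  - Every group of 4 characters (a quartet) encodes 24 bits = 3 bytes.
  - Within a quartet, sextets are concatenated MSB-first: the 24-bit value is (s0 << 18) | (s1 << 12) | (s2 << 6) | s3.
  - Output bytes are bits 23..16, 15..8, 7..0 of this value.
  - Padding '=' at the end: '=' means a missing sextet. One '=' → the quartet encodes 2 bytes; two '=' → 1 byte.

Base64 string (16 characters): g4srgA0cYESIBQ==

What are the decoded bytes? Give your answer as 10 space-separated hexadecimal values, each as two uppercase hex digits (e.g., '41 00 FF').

After char 0 ('g'=32): chars_in_quartet=1 acc=0x20 bytes_emitted=0
After char 1 ('4'=56): chars_in_quartet=2 acc=0x838 bytes_emitted=0
After char 2 ('s'=44): chars_in_quartet=3 acc=0x20E2C bytes_emitted=0
After char 3 ('r'=43): chars_in_quartet=4 acc=0x838B2B -> emit 83 8B 2B, reset; bytes_emitted=3
After char 4 ('g'=32): chars_in_quartet=1 acc=0x20 bytes_emitted=3
After char 5 ('A'=0): chars_in_quartet=2 acc=0x800 bytes_emitted=3
After char 6 ('0'=52): chars_in_quartet=3 acc=0x20034 bytes_emitted=3
After char 7 ('c'=28): chars_in_quartet=4 acc=0x800D1C -> emit 80 0D 1C, reset; bytes_emitted=6
After char 8 ('Y'=24): chars_in_quartet=1 acc=0x18 bytes_emitted=6
After char 9 ('E'=4): chars_in_quartet=2 acc=0x604 bytes_emitted=6
After char 10 ('S'=18): chars_in_quartet=3 acc=0x18112 bytes_emitted=6
After char 11 ('I'=8): chars_in_quartet=4 acc=0x604488 -> emit 60 44 88, reset; bytes_emitted=9
After char 12 ('B'=1): chars_in_quartet=1 acc=0x1 bytes_emitted=9
After char 13 ('Q'=16): chars_in_quartet=2 acc=0x50 bytes_emitted=9
Padding '==': partial quartet acc=0x50 -> emit 05; bytes_emitted=10

Answer: 83 8B 2B 80 0D 1C 60 44 88 05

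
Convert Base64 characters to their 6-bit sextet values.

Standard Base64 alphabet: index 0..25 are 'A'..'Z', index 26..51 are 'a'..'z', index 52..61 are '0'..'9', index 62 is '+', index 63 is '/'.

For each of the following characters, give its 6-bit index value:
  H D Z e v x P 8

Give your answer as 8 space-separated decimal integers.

'H': A..Z range, ord('H') − ord('A') = 7
'D': A..Z range, ord('D') − ord('A') = 3
'Z': A..Z range, ord('Z') − ord('A') = 25
'e': a..z range, 26 + ord('e') − ord('a') = 30
'v': a..z range, 26 + ord('v') − ord('a') = 47
'x': a..z range, 26 + ord('x') − ord('a') = 49
'P': A..Z range, ord('P') − ord('A') = 15
'8': 0..9 range, 52 + ord('8') − ord('0') = 60

Answer: 7 3 25 30 47 49 15 60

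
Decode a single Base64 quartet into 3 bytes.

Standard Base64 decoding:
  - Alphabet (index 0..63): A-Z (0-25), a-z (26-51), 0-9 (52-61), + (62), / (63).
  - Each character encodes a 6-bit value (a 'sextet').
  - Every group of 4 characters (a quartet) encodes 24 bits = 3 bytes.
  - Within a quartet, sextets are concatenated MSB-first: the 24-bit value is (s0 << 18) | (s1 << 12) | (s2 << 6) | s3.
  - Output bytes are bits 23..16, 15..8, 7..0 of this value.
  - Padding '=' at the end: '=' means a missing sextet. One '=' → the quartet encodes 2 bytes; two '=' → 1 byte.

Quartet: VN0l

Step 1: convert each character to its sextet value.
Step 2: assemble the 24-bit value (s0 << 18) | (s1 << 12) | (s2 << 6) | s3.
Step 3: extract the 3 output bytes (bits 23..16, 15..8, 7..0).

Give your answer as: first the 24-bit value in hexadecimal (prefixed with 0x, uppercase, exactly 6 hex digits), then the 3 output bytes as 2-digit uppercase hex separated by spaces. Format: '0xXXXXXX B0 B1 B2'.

Answer: 0x54DD25 54 DD 25

Derivation:
Sextets: V=21, N=13, 0=52, l=37
24-bit: (21<<18) | (13<<12) | (52<<6) | 37
      = 0x540000 | 0x00D000 | 0x000D00 | 0x000025
      = 0x54DD25
Bytes: (v>>16)&0xFF=54, (v>>8)&0xFF=DD, v&0xFF=25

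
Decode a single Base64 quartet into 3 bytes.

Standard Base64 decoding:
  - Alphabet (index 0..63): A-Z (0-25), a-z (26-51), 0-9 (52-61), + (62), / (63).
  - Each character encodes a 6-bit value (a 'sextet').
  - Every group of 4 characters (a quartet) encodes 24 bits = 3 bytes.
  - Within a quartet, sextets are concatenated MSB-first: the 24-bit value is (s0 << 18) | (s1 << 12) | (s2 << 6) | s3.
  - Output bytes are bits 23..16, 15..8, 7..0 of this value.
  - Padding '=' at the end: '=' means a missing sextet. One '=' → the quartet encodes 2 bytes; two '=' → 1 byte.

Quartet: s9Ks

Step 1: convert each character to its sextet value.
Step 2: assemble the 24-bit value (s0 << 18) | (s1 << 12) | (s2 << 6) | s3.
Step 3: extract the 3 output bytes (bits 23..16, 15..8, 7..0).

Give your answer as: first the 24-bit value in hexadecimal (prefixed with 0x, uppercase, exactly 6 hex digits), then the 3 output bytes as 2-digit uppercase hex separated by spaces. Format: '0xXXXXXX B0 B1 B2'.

Answer: 0xB3D2AC B3 D2 AC

Derivation:
Sextets: s=44, 9=61, K=10, s=44
24-bit: (44<<18) | (61<<12) | (10<<6) | 44
      = 0xB00000 | 0x03D000 | 0x000280 | 0x00002C
      = 0xB3D2AC
Bytes: (v>>16)&0xFF=B3, (v>>8)&0xFF=D2, v&0xFF=AC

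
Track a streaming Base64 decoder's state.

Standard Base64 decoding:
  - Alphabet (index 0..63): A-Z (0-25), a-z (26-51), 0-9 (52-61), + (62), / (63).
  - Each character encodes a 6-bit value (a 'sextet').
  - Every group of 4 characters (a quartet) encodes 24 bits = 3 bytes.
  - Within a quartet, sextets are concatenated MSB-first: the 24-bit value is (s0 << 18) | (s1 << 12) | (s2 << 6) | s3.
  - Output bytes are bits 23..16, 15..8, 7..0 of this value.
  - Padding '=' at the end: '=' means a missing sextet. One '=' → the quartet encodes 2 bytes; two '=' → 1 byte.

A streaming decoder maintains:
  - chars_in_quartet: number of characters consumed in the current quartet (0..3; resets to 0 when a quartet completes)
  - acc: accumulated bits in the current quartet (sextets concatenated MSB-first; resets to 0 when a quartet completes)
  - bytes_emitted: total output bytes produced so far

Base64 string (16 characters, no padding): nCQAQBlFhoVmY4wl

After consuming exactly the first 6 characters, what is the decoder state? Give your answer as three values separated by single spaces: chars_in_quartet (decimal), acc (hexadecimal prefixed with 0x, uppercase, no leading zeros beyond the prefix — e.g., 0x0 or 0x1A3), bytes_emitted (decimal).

After char 0 ('n'=39): chars_in_quartet=1 acc=0x27 bytes_emitted=0
After char 1 ('C'=2): chars_in_quartet=2 acc=0x9C2 bytes_emitted=0
After char 2 ('Q'=16): chars_in_quartet=3 acc=0x27090 bytes_emitted=0
After char 3 ('A'=0): chars_in_quartet=4 acc=0x9C2400 -> emit 9C 24 00, reset; bytes_emitted=3
After char 4 ('Q'=16): chars_in_quartet=1 acc=0x10 bytes_emitted=3
After char 5 ('B'=1): chars_in_quartet=2 acc=0x401 bytes_emitted=3

Answer: 2 0x401 3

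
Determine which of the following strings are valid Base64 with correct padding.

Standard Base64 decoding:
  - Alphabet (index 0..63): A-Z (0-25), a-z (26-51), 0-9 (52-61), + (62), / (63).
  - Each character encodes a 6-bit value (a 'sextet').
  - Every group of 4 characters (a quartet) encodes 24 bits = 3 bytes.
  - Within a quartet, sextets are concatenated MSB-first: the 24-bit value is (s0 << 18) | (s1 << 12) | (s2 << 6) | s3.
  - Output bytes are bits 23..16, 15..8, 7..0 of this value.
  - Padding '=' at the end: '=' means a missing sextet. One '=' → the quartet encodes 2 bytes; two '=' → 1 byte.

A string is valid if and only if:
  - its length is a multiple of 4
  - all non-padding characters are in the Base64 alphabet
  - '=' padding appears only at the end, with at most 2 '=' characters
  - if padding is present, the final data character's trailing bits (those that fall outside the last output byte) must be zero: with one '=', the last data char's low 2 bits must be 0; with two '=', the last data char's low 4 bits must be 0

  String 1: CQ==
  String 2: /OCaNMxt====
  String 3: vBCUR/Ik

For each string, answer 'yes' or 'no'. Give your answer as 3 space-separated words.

String 1: 'CQ==' → valid
String 2: '/OCaNMxt====' → invalid (4 pad chars (max 2))
String 3: 'vBCUR/Ik' → valid

Answer: yes no yes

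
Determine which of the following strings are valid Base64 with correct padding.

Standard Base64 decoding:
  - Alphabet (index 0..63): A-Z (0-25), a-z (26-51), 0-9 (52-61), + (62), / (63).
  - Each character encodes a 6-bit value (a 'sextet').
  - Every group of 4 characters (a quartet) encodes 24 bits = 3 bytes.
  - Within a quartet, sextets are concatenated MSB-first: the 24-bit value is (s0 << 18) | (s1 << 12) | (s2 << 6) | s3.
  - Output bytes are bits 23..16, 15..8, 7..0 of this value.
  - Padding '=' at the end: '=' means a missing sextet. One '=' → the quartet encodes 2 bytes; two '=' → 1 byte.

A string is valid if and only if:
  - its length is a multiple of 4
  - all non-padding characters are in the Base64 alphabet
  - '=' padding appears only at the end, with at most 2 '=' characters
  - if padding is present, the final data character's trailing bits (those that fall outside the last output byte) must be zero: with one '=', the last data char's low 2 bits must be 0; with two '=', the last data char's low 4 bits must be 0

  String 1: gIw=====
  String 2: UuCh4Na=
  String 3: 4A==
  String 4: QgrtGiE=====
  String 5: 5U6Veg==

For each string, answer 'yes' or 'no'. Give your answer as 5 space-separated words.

Answer: no no yes no yes

Derivation:
String 1: 'gIw=====' → invalid (5 pad chars (max 2))
String 2: 'UuCh4Na=' → invalid (bad trailing bits)
String 3: '4A==' → valid
String 4: 'QgrtGiE=====' → invalid (5 pad chars (max 2))
String 5: '5U6Veg==' → valid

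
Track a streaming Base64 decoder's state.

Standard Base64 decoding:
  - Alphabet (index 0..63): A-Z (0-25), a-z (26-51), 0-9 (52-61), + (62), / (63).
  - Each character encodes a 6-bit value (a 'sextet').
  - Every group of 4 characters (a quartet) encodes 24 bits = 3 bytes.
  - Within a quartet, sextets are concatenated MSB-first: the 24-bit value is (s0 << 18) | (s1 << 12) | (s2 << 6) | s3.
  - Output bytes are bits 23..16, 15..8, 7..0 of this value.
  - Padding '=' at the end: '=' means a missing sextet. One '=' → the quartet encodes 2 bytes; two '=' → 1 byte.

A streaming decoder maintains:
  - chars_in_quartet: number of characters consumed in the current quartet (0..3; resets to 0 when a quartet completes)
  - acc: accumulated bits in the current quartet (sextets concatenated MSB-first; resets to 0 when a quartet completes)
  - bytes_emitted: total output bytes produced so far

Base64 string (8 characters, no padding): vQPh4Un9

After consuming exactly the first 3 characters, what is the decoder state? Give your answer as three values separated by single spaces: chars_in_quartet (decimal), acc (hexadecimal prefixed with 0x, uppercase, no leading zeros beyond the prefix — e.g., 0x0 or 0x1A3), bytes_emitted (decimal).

After char 0 ('v'=47): chars_in_quartet=1 acc=0x2F bytes_emitted=0
After char 1 ('Q'=16): chars_in_quartet=2 acc=0xBD0 bytes_emitted=0
After char 2 ('P'=15): chars_in_quartet=3 acc=0x2F40F bytes_emitted=0

Answer: 3 0x2F40F 0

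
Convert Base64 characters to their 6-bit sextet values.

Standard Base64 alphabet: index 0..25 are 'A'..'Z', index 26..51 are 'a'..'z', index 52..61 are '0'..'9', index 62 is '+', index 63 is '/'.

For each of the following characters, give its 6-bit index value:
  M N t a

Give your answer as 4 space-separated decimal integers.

Answer: 12 13 45 26

Derivation:
'M': A..Z range, ord('M') − ord('A') = 12
'N': A..Z range, ord('N') − ord('A') = 13
't': a..z range, 26 + ord('t') − ord('a') = 45
'a': a..z range, 26 + ord('a') − ord('a') = 26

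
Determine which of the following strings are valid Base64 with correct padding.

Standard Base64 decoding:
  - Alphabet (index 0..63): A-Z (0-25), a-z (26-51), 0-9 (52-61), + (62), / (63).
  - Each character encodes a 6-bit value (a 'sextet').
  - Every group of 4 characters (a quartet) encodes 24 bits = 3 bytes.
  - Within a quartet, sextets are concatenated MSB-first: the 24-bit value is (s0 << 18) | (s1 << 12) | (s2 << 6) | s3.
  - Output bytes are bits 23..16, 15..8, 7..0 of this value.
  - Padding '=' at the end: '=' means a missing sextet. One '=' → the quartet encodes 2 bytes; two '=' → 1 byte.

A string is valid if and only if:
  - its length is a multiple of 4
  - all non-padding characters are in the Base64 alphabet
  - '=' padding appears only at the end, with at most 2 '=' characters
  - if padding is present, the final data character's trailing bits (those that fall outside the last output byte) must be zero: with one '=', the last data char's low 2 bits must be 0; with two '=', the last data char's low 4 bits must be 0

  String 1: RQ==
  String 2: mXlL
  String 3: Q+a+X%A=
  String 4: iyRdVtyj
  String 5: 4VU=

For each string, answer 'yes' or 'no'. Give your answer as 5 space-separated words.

Answer: yes yes no yes yes

Derivation:
String 1: 'RQ==' → valid
String 2: 'mXlL' → valid
String 3: 'Q+a+X%A=' → invalid (bad char(s): ['%'])
String 4: 'iyRdVtyj' → valid
String 5: '4VU=' → valid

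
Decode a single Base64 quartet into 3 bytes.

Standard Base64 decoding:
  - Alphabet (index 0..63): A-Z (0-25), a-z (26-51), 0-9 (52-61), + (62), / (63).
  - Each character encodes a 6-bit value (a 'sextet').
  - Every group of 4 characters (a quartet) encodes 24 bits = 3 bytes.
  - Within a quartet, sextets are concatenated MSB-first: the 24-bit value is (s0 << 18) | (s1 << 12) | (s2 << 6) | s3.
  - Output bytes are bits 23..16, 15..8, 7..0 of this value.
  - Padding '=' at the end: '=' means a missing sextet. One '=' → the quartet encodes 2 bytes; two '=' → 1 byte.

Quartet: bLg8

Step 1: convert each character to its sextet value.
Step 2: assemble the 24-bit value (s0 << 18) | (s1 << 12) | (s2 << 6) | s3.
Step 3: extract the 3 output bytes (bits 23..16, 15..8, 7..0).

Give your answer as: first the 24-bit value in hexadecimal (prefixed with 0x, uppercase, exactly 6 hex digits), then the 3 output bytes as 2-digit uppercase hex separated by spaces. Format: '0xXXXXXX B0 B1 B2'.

Sextets: b=27, L=11, g=32, 8=60
24-bit: (27<<18) | (11<<12) | (32<<6) | 60
      = 0x6C0000 | 0x00B000 | 0x000800 | 0x00003C
      = 0x6CB83C
Bytes: (v>>16)&0xFF=6C, (v>>8)&0xFF=B8, v&0xFF=3C

Answer: 0x6CB83C 6C B8 3C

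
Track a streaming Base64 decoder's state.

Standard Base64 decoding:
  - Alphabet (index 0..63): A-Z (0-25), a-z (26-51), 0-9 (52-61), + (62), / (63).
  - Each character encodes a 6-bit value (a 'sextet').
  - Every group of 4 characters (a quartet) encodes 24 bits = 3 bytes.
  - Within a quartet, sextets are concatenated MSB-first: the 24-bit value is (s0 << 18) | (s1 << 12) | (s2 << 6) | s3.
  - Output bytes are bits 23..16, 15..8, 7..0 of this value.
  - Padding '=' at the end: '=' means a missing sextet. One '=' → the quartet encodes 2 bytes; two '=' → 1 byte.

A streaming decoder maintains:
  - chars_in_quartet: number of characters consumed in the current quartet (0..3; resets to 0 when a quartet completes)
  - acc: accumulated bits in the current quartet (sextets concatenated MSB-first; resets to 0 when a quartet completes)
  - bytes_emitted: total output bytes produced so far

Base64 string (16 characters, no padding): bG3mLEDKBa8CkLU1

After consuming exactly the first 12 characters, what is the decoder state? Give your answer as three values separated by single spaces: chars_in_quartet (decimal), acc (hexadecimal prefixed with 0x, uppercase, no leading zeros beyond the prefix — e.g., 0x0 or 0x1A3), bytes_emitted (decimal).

After char 0 ('b'=27): chars_in_quartet=1 acc=0x1B bytes_emitted=0
After char 1 ('G'=6): chars_in_quartet=2 acc=0x6C6 bytes_emitted=0
After char 2 ('3'=55): chars_in_quartet=3 acc=0x1B1B7 bytes_emitted=0
After char 3 ('m'=38): chars_in_quartet=4 acc=0x6C6DE6 -> emit 6C 6D E6, reset; bytes_emitted=3
After char 4 ('L'=11): chars_in_quartet=1 acc=0xB bytes_emitted=3
After char 5 ('E'=4): chars_in_quartet=2 acc=0x2C4 bytes_emitted=3
After char 6 ('D'=3): chars_in_quartet=3 acc=0xB103 bytes_emitted=3
After char 7 ('K'=10): chars_in_quartet=4 acc=0x2C40CA -> emit 2C 40 CA, reset; bytes_emitted=6
After char 8 ('B'=1): chars_in_quartet=1 acc=0x1 bytes_emitted=6
After char 9 ('a'=26): chars_in_quartet=2 acc=0x5A bytes_emitted=6
After char 10 ('8'=60): chars_in_quartet=3 acc=0x16BC bytes_emitted=6
After char 11 ('C'=2): chars_in_quartet=4 acc=0x5AF02 -> emit 05 AF 02, reset; bytes_emitted=9

Answer: 0 0x0 9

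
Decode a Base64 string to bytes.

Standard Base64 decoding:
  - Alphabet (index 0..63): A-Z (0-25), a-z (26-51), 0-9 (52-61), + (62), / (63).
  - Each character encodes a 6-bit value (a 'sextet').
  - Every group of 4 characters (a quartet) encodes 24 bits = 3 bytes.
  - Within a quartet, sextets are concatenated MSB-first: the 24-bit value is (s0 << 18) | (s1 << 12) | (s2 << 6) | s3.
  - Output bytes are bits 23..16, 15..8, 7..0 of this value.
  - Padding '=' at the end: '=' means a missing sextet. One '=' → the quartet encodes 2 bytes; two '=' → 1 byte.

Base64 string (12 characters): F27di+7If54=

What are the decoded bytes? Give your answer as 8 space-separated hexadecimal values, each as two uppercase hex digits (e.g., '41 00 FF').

After char 0 ('F'=5): chars_in_quartet=1 acc=0x5 bytes_emitted=0
After char 1 ('2'=54): chars_in_quartet=2 acc=0x176 bytes_emitted=0
After char 2 ('7'=59): chars_in_quartet=3 acc=0x5DBB bytes_emitted=0
After char 3 ('d'=29): chars_in_quartet=4 acc=0x176EDD -> emit 17 6E DD, reset; bytes_emitted=3
After char 4 ('i'=34): chars_in_quartet=1 acc=0x22 bytes_emitted=3
After char 5 ('+'=62): chars_in_quartet=2 acc=0x8BE bytes_emitted=3
After char 6 ('7'=59): chars_in_quartet=3 acc=0x22FBB bytes_emitted=3
After char 7 ('I'=8): chars_in_quartet=4 acc=0x8BEEC8 -> emit 8B EE C8, reset; bytes_emitted=6
After char 8 ('f'=31): chars_in_quartet=1 acc=0x1F bytes_emitted=6
After char 9 ('5'=57): chars_in_quartet=2 acc=0x7F9 bytes_emitted=6
After char 10 ('4'=56): chars_in_quartet=3 acc=0x1FE78 bytes_emitted=6
Padding '=': partial quartet acc=0x1FE78 -> emit 7F 9E; bytes_emitted=8

Answer: 17 6E DD 8B EE C8 7F 9E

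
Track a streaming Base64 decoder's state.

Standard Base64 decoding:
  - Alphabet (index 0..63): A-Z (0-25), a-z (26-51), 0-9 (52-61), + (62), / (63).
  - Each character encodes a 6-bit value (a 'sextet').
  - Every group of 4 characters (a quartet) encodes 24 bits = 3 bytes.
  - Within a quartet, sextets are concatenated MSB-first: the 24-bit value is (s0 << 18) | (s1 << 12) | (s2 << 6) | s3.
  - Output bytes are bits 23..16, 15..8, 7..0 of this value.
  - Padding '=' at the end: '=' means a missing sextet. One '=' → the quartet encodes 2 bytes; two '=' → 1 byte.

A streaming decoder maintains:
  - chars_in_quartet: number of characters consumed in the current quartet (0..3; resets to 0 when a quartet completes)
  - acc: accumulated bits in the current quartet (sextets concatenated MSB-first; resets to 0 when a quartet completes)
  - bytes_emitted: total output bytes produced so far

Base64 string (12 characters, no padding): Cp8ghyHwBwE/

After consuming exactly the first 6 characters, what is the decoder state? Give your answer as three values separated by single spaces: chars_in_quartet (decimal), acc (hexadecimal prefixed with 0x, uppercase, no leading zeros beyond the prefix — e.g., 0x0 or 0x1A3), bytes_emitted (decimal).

After char 0 ('C'=2): chars_in_quartet=1 acc=0x2 bytes_emitted=0
After char 1 ('p'=41): chars_in_quartet=2 acc=0xA9 bytes_emitted=0
After char 2 ('8'=60): chars_in_quartet=3 acc=0x2A7C bytes_emitted=0
After char 3 ('g'=32): chars_in_quartet=4 acc=0xA9F20 -> emit 0A 9F 20, reset; bytes_emitted=3
After char 4 ('h'=33): chars_in_quartet=1 acc=0x21 bytes_emitted=3
After char 5 ('y'=50): chars_in_quartet=2 acc=0x872 bytes_emitted=3

Answer: 2 0x872 3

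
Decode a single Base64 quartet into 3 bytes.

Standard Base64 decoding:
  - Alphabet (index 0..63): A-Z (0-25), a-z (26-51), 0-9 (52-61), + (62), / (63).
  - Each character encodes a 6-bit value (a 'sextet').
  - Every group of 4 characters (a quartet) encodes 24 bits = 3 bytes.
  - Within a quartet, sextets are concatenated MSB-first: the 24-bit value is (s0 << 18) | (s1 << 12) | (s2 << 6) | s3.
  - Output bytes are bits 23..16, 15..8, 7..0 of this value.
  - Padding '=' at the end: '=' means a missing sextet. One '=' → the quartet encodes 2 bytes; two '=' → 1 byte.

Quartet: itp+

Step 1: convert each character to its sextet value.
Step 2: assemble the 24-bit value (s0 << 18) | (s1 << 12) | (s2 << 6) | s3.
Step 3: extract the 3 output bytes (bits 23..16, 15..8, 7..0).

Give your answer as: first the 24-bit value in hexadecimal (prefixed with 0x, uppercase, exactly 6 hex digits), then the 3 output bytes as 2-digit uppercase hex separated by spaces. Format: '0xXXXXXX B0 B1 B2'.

Answer: 0x8ADA7E 8A DA 7E

Derivation:
Sextets: i=34, t=45, p=41, +=62
24-bit: (34<<18) | (45<<12) | (41<<6) | 62
      = 0x880000 | 0x02D000 | 0x000A40 | 0x00003E
      = 0x8ADA7E
Bytes: (v>>16)&0xFF=8A, (v>>8)&0xFF=DA, v&0xFF=7E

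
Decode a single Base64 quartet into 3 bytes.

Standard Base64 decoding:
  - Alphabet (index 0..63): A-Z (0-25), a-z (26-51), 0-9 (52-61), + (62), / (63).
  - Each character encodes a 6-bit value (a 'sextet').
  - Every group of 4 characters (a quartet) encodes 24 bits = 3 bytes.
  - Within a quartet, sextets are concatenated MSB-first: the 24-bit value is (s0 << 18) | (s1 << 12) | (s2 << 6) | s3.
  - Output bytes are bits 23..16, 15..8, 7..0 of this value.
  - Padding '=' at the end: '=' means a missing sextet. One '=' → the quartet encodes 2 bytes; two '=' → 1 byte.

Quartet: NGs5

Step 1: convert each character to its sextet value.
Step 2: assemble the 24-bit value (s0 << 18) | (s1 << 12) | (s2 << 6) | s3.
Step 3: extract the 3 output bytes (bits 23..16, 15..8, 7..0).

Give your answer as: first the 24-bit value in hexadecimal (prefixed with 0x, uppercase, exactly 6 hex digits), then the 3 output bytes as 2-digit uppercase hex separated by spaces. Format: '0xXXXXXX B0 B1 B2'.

Sextets: N=13, G=6, s=44, 5=57
24-bit: (13<<18) | (6<<12) | (44<<6) | 57
      = 0x340000 | 0x006000 | 0x000B00 | 0x000039
      = 0x346B39
Bytes: (v>>16)&0xFF=34, (v>>8)&0xFF=6B, v&0xFF=39

Answer: 0x346B39 34 6B 39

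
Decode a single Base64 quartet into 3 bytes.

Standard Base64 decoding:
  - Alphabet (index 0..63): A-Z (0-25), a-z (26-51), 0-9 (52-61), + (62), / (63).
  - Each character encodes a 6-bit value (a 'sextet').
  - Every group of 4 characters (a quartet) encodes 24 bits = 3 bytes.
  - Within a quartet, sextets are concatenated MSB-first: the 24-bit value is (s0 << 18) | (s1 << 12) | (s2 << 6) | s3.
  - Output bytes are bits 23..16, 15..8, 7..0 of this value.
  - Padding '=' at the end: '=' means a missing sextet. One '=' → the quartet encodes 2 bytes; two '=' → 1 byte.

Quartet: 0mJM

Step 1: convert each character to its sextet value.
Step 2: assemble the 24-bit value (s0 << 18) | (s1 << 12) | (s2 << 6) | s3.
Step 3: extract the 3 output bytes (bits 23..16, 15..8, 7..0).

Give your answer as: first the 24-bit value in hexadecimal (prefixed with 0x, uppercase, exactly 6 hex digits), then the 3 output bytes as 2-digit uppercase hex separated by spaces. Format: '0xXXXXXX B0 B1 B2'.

Sextets: 0=52, m=38, J=9, M=12
24-bit: (52<<18) | (38<<12) | (9<<6) | 12
      = 0xD00000 | 0x026000 | 0x000240 | 0x00000C
      = 0xD2624C
Bytes: (v>>16)&0xFF=D2, (v>>8)&0xFF=62, v&0xFF=4C

Answer: 0xD2624C D2 62 4C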